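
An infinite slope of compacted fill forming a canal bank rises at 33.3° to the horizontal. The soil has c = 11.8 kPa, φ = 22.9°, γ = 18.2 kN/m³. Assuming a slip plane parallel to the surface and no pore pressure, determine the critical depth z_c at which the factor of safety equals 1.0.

Setting FS = 1.00 in FS = [c + γz cos²β tanφ] / [γz sinβ cosβ] and solving for z:
z = c / [γ cosβ (FS·sinβ − cosβ·tanφ)]
  = 11.8 / [18.2·cos33.3°·(1.00·sin33.3° − cos33.3°·tan22.9°)]
  = 11.8 / [18.2·0.8358·(1.00·0.5490 − 0.8358·0.4224)]
  = 11.8 / 2.9809 = 3.958 m

z_c = 3.96 m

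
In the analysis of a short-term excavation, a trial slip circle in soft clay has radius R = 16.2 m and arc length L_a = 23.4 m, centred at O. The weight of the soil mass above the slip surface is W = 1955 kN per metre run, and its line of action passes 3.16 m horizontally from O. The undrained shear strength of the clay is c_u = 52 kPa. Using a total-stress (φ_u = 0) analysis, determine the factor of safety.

FS = 3.19

Taking moments about the centre O, the resisting moment is provided by the undrained shear strength acting along the arc:
M_R = c_u·L_a·R = 52·23.40·16.2 = 19712.2 kN·m/m
M_D = W·d = 1955·3.16 = 6177.8 kN·m/m
FS = M_R / M_D = 19712.2 / 6177.8 = 3.191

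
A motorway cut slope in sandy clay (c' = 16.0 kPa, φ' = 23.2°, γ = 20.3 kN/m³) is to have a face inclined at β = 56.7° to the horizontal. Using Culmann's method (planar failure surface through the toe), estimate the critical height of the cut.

H_c = 14.58 m

Culmann's analysis gives the critical failure plane at α_cr = (β + φ')/2 = (56.7 + 23.2)/2 = 40.0°, and the critical height
H_c = (4c'/γ) · sinβ cosφ' / [1 − cos(β − φ')]
    = (4·16.0/20.3) · sin56.7°·cos23.2° / [1 − cos(33.5°)]
    = 3.153 · 0.8358·0.9191 / [1 − 0.8339]
    = 3.153 · 0.7682 / 0.1661
    = 14.58 m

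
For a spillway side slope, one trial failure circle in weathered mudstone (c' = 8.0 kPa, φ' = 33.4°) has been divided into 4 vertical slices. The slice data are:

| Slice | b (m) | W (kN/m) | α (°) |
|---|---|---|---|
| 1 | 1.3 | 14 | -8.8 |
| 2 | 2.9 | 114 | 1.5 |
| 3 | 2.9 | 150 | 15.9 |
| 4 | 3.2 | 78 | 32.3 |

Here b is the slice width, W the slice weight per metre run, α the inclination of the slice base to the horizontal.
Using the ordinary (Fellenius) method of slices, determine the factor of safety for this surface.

Ordinary method of slices: FS = Σ[c'·Δl_i + (W_i cosα_i)·tanφ'] / Σ W_i sinα_i, with Δl_i = b_i / cosα_i.
Slice 1: Δl = 1.3/cos(-8.8°) = 1.315 m; N'_1 = 14·cos(-8.8°) = 13.8; c'Δl = 10.52; W sinα = -2.1
Slice 2: Δl = 2.9/cos1.5° = 2.901 m; N'_2 = 114·cos1.5° = 114.0; c'Δl = 23.21; W sinα = 3.0
Slice 3: Δl = 2.9/cos15.9° = 3.015 m; N'_3 = 150·cos15.9° = 144.3; c'Δl = 24.12; W sinα = 41.1
Slice 4: Δl = 3.2/cos32.3° = 3.786 m; N'_4 = 78·cos32.3° = 65.9; c'Δl = 30.29; W sinα = 41.7
Σc'Δl = 88.1 kN/m; ΣN' = 338.0 kN/m; ΣW sinα = 83.6 kN/m
Resisting = 88.1 + 338.0·tan33.4° = 88.1 + 222.9 = 311.0 kN/m
FS = 311.0 / 83.6 = 3.719

FS = 3.72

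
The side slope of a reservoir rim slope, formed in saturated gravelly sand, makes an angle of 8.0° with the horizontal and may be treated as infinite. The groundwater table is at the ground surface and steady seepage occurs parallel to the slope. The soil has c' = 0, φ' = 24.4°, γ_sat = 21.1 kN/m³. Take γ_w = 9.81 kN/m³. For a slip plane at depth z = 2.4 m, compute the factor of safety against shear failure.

With seepage parallel to the slope and the water table at the surface, the effective normal stress on the slip plane uses the buoyant unit weight γ' = γ_sat − γ_w while the driving shear stress uses γ_sat:
FS = [c' + γ' z cos²β tanφ'] / [γ_sat z sinβ cosβ]
(For c' = 0 this reduces to FS = (γ'/γ_sat)·tanφ'/tanβ.)
γ' = 21.1 − 9.81 = 11.29 kN/m³
Numerator = 0.0 + 11.29·2.4·cos²8.0°·tan24.4° = 0.0 + 11.29·2.4·0.9806·0.4536 = 12.053 kPa
Denominator = 21.1·2.4·sin8.0°·cos8.0° = 21.1·2.4·0.1392·0.9903 = 6.979 kPa
FS = 12.053 / 6.979 = 1.727

FS = 1.73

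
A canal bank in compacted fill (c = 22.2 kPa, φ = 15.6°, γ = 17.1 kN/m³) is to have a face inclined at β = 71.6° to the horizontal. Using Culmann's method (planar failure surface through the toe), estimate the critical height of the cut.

Culmann's analysis gives the critical failure plane at α_cr = (β + φ)/2 = (71.6 + 15.6)/2 = 43.6°, and the critical height
H_c = (4c/γ) · sinβ cosφ / [1 − cos(β − φ)]
    = (4·22.2/17.1) · sin71.6°·cos15.6° / [1 − cos(56.0°)]
    = 5.193 · 0.9489·0.9632 / [1 − 0.5592]
    = 5.193 · 0.9139 / 0.4408
    = 10.77 m

H_c = 10.77 m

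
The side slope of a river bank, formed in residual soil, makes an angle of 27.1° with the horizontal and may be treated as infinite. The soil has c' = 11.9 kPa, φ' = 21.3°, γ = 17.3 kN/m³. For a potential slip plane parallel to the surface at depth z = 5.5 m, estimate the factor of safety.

FS = 1.07

For an infinite slope with a slip plane parallel to the surface (no pore pressure): FS = [c' + γz cos²β tanφ'] / [γz sinβ cosβ].
γz = 17.3·5.5 = 95.15 kN/m²
Numerator = 11.9 + 95.15·cos²27.1°·tan21.3° = 11.9 + 95.15·0.7925·0.3899 = 41.299 kPa
Denominator = 95.15·sin27.1°·cos27.1° = 95.15·0.4555·0.8902 = 38.586 kPa
FS = 41.299 / 38.586 = 1.070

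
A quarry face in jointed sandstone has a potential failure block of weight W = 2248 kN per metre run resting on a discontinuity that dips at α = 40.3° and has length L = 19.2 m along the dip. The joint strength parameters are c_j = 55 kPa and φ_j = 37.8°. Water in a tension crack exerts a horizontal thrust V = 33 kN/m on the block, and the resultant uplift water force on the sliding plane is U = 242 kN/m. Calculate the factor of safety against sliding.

FS = 1.47

Resolving the block weight along and normal to the plane and applying the Mohr–Coulomb strength on the joint:
N' = W cosα − U − V sinα = 2248·cos40.3° − 242 − 33·sin40.3° = 1451.1 kN/m
Driving force T = W sinα + V cosα = 2248·sin40.3° + 33·cos40.3° = 1479.2 kN/m
Resisting force R = c_j·L + N'·tanφ_j = 55·19.2 + 1451.1·tan37.8° = 1056.0 + 1125.6 = 2181.6 kN/m
FS = R / T = 2181.6 / 1479.2 = 1.475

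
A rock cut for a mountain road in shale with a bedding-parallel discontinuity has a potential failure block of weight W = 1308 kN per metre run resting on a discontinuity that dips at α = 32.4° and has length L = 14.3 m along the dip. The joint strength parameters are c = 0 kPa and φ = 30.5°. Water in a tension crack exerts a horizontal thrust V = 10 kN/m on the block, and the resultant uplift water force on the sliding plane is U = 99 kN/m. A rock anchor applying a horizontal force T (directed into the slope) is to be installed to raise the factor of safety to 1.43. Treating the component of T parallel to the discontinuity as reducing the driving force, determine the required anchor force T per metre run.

T = 279 kN/m

Resolving forces along and normal to the sliding plane, with the horizontal anchor force T adding T·sinα to the effective normal force and T·cosα acting up the plane against the driving force:
FS = [cL + (W cosα − U − V sinα + T sinα) tanφ] / [W sinα + V cosα − T cosα]
Without the anchor: N' = 1000.0 kN/m, driving T_d = 709.3 kN/m, resisting R = 0·14.3 + 1000.0·tan30.5° = 589.1 kN/m, FS = 0.83.
Setting FS = 1.43 and solving for T:
1.43·(709.3 − T cos32.4°) = 589.1 + T sin32.4°·tan30.5°
T·(sin32.4°·tan30.5° + 1.43·cos32.4°) = 1.43·709.3 − 589.1
T·(0.5358·0.5890 + 1.43·0.8443) = 1014.3 − 589.1 = 425.2
T·1.5230 = 425.2
T = 279.2 kN/m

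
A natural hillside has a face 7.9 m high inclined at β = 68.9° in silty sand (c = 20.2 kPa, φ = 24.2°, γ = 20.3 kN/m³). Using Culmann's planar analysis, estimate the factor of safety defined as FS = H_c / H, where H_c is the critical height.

H_c = (4c/γ) · sinβ cosφ / [1 − cos(β − φ)]
    = (4·20.2/20.3) · sin68.9°·cos24.2° / [1 − cos44.7°]
    = 3.980 · 0.8510 / 0.2892 = 11.71 m
FS = H_c / H = 11.71 / 7.9 = 1.483

FS = 1.48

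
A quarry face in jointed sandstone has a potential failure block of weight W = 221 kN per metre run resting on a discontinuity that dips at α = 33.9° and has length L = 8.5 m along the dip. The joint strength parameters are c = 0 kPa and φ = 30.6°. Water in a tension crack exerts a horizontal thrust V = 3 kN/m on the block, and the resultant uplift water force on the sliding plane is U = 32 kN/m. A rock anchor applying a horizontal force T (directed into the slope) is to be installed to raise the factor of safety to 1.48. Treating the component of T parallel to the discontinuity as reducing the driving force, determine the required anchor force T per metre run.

T = 63 kN/m

Resolving forces along and normal to the sliding plane, with the horizontal anchor force T adding T·sinα to the effective normal force and T·cosα acting up the plane against the driving force:
FS = [cL + (W cosα − U − V sinα + T sinα) tanφ] / [W sinα + V cosα − T cosα]
Without the anchor: N' = 149.8 kN/m, driving T_d = 125.8 kN/m, resisting R = 0·8.5 + 149.8·tan30.6° = 88.6 kN/m, FS = 0.70.
Setting FS = 1.48 and solving for T:
1.48·(125.8 − T cos33.9°) = 88.6 + T sin33.9°·tan30.6°
T·(sin33.9°·tan30.6° + 1.48·cos33.9°) = 1.48·125.8 − 88.6
T·(0.5577·0.5914 + 1.48·0.8300) = 186.1 − 88.6 = 97.5
T·1.5583 = 97.5
T = 62.6 kN/m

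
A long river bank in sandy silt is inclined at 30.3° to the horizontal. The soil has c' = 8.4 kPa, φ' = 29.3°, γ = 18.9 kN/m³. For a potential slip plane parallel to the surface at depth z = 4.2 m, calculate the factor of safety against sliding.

For an infinite slope with a slip plane parallel to the surface (no pore pressure): FS = [c' + γz cos²β tanφ'] / [γz sinβ cosβ].
γz = 18.9·4.2 = 79.38 kN/m²
Numerator = 8.4 + 79.38·cos²30.3°·tan29.3° = 8.4 + 79.38·0.7455·0.5612 = 41.607 kPa
Denominator = 79.38·sin30.3°·cos30.3° = 79.38·0.5045·0.8634 = 34.578 kPa
FS = 41.607 / 34.578 = 1.203

FS = 1.20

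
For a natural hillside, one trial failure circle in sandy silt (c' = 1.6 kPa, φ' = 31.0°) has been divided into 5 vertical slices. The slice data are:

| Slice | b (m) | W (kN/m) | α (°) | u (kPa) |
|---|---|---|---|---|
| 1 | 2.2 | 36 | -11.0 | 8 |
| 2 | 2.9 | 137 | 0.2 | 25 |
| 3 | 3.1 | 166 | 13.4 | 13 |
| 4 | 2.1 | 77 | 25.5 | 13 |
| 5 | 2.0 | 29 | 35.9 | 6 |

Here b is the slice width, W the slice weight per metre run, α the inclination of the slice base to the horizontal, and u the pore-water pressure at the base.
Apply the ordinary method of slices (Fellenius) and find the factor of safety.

FS = 2.08

Ordinary method of slices: FS = Σ[c'·Δl_i + (W_i cosα_i − u_i·Δl_i)·tanφ'] / Σ W_i sinα_i, with Δl_i = b_i / cosα_i.
Slice 1: Δl = 2.2/cos(-11.0°) = 2.241 m; N'_1 = 36·cos(-11.0°) − 8·2.241 = 17.4; c'Δl = 3.59; W sinα = -6.9
Slice 2: Δl = 2.9/cos0.2° = 2.900 m; N'_2 = 137·cos0.2° − 25·2.900 = 64.5; c'Δl = 4.64; W sinα = 0.5
Slice 3: Δl = 3.1/cos13.4° = 3.187 m; N'_3 = 166·cos13.4° − 13·3.187 = 120.1; c'Δl = 5.10; W sinα = 38.5
Slice 4: Δl = 2.1/cos25.5° = 2.327 m; N'_4 = 77·cos25.5° − 13·2.327 = 39.3; c'Δl = 3.72; W sinα = 33.1
Slice 5: Δl = 2.0/cos35.9° = 2.469 m; N'_5 = 29·cos35.9° − 6·2.469 = 8.7; c'Δl = 3.95; W sinα = 17.0
Σc'Δl = 21.0 kN/m; ΣN' = 249.9 kN/m; ΣW sinα = 82.2 kN/m
Resisting = 21.0 + 249.9·tan31.0° = 21.0 + 150.1 = 171.1 kN/m
FS = 171.1 / 82.2 = 2.081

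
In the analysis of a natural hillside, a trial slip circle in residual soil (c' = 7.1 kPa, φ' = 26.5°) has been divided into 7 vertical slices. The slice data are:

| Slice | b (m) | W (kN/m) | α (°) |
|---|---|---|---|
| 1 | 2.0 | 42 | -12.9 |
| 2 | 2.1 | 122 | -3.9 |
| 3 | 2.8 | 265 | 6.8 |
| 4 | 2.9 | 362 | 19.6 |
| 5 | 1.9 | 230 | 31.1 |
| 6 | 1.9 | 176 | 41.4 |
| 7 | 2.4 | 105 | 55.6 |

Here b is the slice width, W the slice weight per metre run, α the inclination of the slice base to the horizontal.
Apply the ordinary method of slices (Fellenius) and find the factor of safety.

Ordinary method of slices: FS = Σ[c'·Δl_i + (W_i cosα_i)·tanφ'] / Σ W_i sinα_i, with Δl_i = b_i / cosα_i.
Slice 1: Δl = 2.0/cos(-12.9°) = 2.052 m; N'_1 = 42·cos(-12.9°) = 40.9; c'Δl = 14.57; W sinα = -9.4
Slice 2: Δl = 2.1/cos(-3.9°) = 2.105 m; N'_2 = 122·cos(-3.9°) = 121.7; c'Δl = 14.94; W sinα = -8.3
Slice 3: Δl = 2.8/cos6.8° = 2.820 m; N'_3 = 265·cos6.8° = 263.1; c'Δl = 20.02; W sinα = 31.4
Slice 4: Δl = 2.9/cos19.6° = 3.078 m; N'_4 = 362·cos19.6° = 341.0; c'Δl = 21.86; W sinα = 121.4
Slice 5: Δl = 1.9/cos31.1° = 2.219 m; N'_5 = 230·cos31.1° = 196.9; c'Δl = 15.75; W sinα = 118.8
Slice 6: Δl = 1.9/cos41.4° = 2.533 m; N'_6 = 176·cos41.4° = 132.0; c'Δl = 17.98; W sinα = 116.4
Slice 7: Δl = 2.4/cos55.6° = 4.248 m; N'_7 = 105·cos55.6° = 59.3; c'Δl = 30.16; W sinα = 86.6
Σc'Δl = 135.3 kN/m; ΣN' = 1155.1 kN/m; ΣW sinα = 457.0 kN/m
Resisting = 135.3 + 1155.1·tan26.5° = 135.3 + 575.9 = 711.2 kN/m
FS = 711.2 / 457.0 = 1.556

FS = 1.56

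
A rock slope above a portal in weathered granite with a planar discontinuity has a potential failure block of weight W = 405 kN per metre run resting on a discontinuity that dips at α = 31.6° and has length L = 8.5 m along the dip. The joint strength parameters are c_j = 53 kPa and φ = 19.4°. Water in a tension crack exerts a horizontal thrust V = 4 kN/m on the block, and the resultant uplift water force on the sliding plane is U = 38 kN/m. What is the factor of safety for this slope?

Resolving the block weight along and normal to the plane and applying the Mohr–Coulomb strength on the joint:
N' = W cosα − U − V sinα = 405·cos31.6° − 38 − 4·sin31.6° = 304.9 kN/m
Driving force T = W sinα + V cosα = 405·sin31.6° + 4·cos31.6° = 215.6 kN/m
Resisting force R = c_j·L + N'·tanφ = 53·8.5 + 304.9·tan19.4° = 450.5 + 107.4 = 557.9 kN/m
FS = R / T = 557.9 / 215.6 = 2.587

FS = 2.59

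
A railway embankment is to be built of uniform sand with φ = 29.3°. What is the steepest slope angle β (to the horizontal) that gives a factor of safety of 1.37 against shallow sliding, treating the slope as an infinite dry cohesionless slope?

For an infinite dry cohesionless slope FS = tanφ/tanβ, so tanβ = tanφ / FS.
tanβ = tan29.3° / 1.37 = 0.5612 / 1.37 = 0.4096
β = arctan(0.4096) = 22.27°

β = 22.3°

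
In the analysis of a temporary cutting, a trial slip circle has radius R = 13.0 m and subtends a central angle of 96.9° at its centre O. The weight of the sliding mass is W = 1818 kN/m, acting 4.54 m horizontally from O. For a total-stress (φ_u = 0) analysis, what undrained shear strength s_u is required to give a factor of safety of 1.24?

s_u = 35.8 kPa

FS = s_u·L_a·R / (W·d), so s_u = FS·W·d / (L_a·R).
Arc length L_a = R·θ = 13.0·(96.9°·π/180) = 13.0·1.6912 = 21.99 m
s_u = 1.24·1818·4.54 / (21.99·13.0) = 10234.6 / 285.82 = 35.81 kPa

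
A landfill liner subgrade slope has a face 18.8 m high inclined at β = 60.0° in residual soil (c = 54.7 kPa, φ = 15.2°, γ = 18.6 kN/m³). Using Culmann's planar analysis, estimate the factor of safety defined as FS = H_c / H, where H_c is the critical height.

H_c = (4c/γ) · sinβ cosφ / [1 − cos(β − φ)]
    = (4·54.7/18.6) · sin60.0°·cos15.2° / [1 − cos44.8°]
    = 11.763 · 0.8357 / 0.2904 = 33.85 m
FS = H_c / H = 33.85 / 18.8 = 1.801

FS = 1.80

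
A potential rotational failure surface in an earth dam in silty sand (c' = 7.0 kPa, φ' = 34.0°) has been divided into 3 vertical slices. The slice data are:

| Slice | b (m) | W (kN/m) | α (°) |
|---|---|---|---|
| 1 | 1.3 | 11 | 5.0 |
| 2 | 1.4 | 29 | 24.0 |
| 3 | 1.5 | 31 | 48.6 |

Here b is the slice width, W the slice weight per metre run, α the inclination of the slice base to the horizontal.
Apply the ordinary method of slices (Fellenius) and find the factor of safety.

Ordinary method of slices: FS = Σ[c'·Δl_i + (W_i cosα_i)·tanφ'] / Σ W_i sinα_i, with Δl_i = b_i / cosα_i.
Slice 1: Δl = 1.3/cos5.0° = 1.305 m; N'_1 = 11·cos5.0° = 11.0; c'Δl = 9.13; W sinα = 1.0
Slice 2: Δl = 1.4/cos24.0° = 1.532 m; N'_2 = 29·cos24.0° = 26.5; c'Δl = 10.73; W sinα = 11.8
Slice 3: Δl = 1.5/cos48.6° = 2.268 m; N'_3 = 31·cos48.6° = 20.5; c'Δl = 15.88; W sinα = 23.3
Σc'Δl = 35.7 kN/m; ΣN' = 58.0 kN/m; ΣW sinα = 36.0 kN/m
Resisting = 35.7 + 58.0·tan34.0° = 35.7 + 39.1 = 74.8 kN/m
FS = 74.8 / 36.0 = 2.078

FS = 2.08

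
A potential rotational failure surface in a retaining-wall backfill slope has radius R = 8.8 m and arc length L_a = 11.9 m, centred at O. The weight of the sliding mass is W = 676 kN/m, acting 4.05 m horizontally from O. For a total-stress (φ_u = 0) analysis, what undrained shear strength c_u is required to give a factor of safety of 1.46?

FS = c_u·L_a·R / (W·d), so c_u = FS·W·d / (L_a·R).
c_u = 1.46·676·4.05 / (11.90·8.8) = 3997.2 / 104.72 = 38.17 kPa

c_u = 38.2 kPa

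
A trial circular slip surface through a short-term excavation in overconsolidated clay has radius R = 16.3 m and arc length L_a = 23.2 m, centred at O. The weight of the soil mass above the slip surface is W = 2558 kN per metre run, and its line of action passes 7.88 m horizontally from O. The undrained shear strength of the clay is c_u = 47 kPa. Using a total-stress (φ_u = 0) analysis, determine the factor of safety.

Taking moments about the centre O, the resisting moment is provided by the undrained shear strength acting along the arc:
M_R = c_u·L_a·R = 47·23.20·16.3 = 17773.5 kN·m/m
M_D = W·d = 2558·7.88 = 20157.0 kN·m/m
FS = M_R / M_D = 17773.5 / 20157.0 = 0.882

FS = 0.88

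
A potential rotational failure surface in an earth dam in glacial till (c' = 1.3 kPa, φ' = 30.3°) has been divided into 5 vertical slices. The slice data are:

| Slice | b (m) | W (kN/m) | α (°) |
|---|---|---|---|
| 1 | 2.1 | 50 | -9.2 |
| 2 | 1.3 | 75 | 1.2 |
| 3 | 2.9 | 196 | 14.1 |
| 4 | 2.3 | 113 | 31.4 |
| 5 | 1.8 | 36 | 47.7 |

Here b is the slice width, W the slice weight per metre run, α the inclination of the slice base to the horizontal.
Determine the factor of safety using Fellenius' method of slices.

Ordinary method of slices: FS = Σ[c'·Δl_i + (W_i cosα_i)·tanφ'] / Σ W_i sinα_i, with Δl_i = b_i / cosα_i.
Slice 1: Δl = 2.1/cos(-9.2°) = 2.127 m; N'_1 = 50·cos(-9.2°) = 49.4; c'Δl = 2.77; W sinα = -8.0
Slice 2: Δl = 1.3/cos1.2° = 1.300 m; N'_2 = 75·cos1.2° = 75.0; c'Δl = 1.69; W sinα = 1.6
Slice 3: Δl = 2.9/cos14.1° = 2.990 m; N'_3 = 196·cos14.1° = 190.1; c'Δl = 3.89; W sinα = 47.7
Slice 4: Δl = 2.3/cos31.4° = 2.695 m; N'_4 = 113·cos31.4° = 96.5; c'Δl = 3.50; W sinα = 58.9
Slice 5: Δl = 1.8/cos47.7° = 2.675 m; N'_5 = 36·cos47.7° = 24.2; c'Δl = 3.48; W sinα = 26.6
Σc'Δl = 15.3 kN/m; ΣN' = 435.1 kN/m; ΣW sinα = 126.8 kN/m
Resisting = 15.3 + 435.1·tan30.3° = 15.3 + 254.3 = 269.6 kN/m
FS = 269.6 / 126.8 = 2.126

FS = 2.13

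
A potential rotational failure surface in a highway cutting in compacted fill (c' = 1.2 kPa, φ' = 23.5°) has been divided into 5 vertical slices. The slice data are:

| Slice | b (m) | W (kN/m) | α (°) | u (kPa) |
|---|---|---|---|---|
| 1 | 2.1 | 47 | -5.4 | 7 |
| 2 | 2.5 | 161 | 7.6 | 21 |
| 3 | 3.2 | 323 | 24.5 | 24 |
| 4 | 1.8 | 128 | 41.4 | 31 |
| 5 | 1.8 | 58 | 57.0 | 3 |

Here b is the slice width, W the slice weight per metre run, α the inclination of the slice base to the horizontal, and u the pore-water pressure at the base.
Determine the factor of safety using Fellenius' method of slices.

FS = 0.66

Ordinary method of slices: FS = Σ[c'·Δl_i + (W_i cosα_i − u_i·Δl_i)·tanφ'] / Σ W_i sinα_i, with Δl_i = b_i / cosα_i.
Slice 1: Δl = 2.1/cos(-5.4°) = 2.109 m; N'_1 = 47·cos(-5.4°) − 7·2.109 = 32.0; c'Δl = 2.53; W sinα = -4.4
Slice 2: Δl = 2.5/cos7.6° = 2.522 m; N'_2 = 161·cos7.6° − 21·2.522 = 106.6; c'Δl = 3.03; W sinα = 21.3
Slice 3: Δl = 3.2/cos24.5° = 3.517 m; N'_3 = 323·cos24.5° − 24·3.517 = 209.5; c'Δl = 4.22; W sinα = 133.9
Slice 4: Δl = 1.8/cos41.4° = 2.400 m; N'_4 = 128·cos41.4° − 31·2.400 = 21.6; c'Δl = 2.88; W sinα = 84.6
Slice 5: Δl = 1.8/cos57.0° = 3.305 m; N'_5 = 58·cos57.0° − 3·3.305 = 21.7; c'Δl = 3.97; W sinα = 48.6
Σc'Δl = 16.6 kN/m; ΣN' = 391.5 kN/m; ΣW sinα = 284.1 kN/m
Resisting = 16.6 + 391.5·tan23.5° = 16.6 + 170.2 = 186.8 kN/m
FS = 186.8 / 284.1 = 0.658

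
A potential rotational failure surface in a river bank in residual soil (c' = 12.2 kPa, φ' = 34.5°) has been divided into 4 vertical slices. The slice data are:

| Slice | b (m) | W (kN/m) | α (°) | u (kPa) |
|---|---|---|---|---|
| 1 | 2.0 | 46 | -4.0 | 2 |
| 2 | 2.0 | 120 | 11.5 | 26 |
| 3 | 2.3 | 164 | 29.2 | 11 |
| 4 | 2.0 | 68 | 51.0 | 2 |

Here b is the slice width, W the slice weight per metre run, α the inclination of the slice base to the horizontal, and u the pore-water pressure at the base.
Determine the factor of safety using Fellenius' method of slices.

Ordinary method of slices: FS = Σ[c'·Δl_i + (W_i cosα_i − u_i·Δl_i)·tanφ'] / Σ W_i sinα_i, with Δl_i = b_i / cosα_i.
Slice 1: Δl = 2.0/cos(-4.0°) = 2.005 m; N'_1 = 46·cos(-4.0°) − 2·2.005 = 41.9; c'Δl = 24.46; W sinα = -3.2
Slice 2: Δl = 2.0/cos11.5° = 2.041 m; N'_2 = 120·cos11.5° − 26·2.041 = 64.5; c'Δl = 24.90; W sinα = 23.9
Slice 3: Δl = 2.3/cos29.2° = 2.635 m; N'_3 = 164·cos29.2° − 11·2.635 = 114.2; c'Δl = 32.14; W sinα = 80.0
Slice 4: Δl = 2.0/cos51.0° = 3.178 m; N'_4 = 68·cos51.0° − 2·3.178 = 36.4; c'Δl = 38.77; W sinα = 52.8
Σc'Δl = 120.3 kN/m; ΣN' = 257.0 kN/m; ΣW sinα = 153.6 kN/m
Resisting = 120.3 + 257.0·tan34.5° = 120.3 + 176.6 = 296.9 kN/m
FS = 296.9 / 153.6 = 1.933

FS = 1.93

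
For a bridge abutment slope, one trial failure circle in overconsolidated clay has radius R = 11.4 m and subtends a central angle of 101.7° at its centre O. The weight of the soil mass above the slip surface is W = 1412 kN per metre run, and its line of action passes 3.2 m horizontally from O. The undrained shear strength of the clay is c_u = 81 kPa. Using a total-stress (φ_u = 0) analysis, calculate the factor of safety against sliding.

Taking moments about the centre O, the resisting moment is provided by the undrained shear strength acting along the arc:
Arc length L_a = R·θ = 11.4·(101.7°·π/180) = 11.4·1.7750 = 20.23 m
M_R = c_u·L_a·R = 81·20.23·11.4 = 18685.0 kN·m/m
M_D = W·d = 1412·3.2 = 4518.4 kN·m/m
FS = M_R / M_D = 18685.0 / 4518.4 = 4.135

FS = 4.14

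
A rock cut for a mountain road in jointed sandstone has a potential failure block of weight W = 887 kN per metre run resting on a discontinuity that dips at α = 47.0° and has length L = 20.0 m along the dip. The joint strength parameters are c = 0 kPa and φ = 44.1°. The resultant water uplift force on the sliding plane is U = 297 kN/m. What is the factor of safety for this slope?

FS = 0.46

Resolving the block weight along and normal to the plane and applying the Mohr–Coulomb strength on the joint:
N' = W cosα − U = 887·cos47.0° − 297 = 307.9 kN/m
Driving force T = W sinα = 887·sin47.0° = 648.7 kN/m
Resisting force R = c·L + N'·tanφ = 0·20.0 + 307.9·tan44.1° = 0.0 + 298.4 = 298.4 kN/m
FS = R / T = 298.4 / 648.7 = 0.460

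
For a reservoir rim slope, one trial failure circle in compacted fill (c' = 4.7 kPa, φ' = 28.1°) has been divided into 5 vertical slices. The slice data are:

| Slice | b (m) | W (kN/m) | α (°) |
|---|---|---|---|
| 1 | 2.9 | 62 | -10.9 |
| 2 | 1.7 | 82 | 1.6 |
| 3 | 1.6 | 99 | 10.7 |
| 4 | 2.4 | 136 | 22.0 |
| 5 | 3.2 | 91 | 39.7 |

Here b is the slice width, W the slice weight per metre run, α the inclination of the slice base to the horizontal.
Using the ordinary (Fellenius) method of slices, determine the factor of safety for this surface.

Ordinary method of slices: FS = Σ[c'·Δl_i + (W_i cosα_i)·tanφ'] / Σ W_i sinα_i, with Δl_i = b_i / cosα_i.
Slice 1: Δl = 2.9/cos(-10.9°) = 2.953 m; N'_1 = 62·cos(-10.9°) = 60.9; c'Δl = 13.88; W sinα = -11.7
Slice 2: Δl = 1.7/cos1.6° = 1.701 m; N'_2 = 82·cos1.6° = 82.0; c'Δl = 7.99; W sinα = 2.3
Slice 3: Δl = 1.6/cos10.7° = 1.628 m; N'_3 = 99·cos10.7° = 97.3; c'Δl = 7.65; W sinα = 18.4
Slice 4: Δl = 2.4/cos22.0° = 2.588 m; N'_4 = 136·cos22.0° = 126.1; c'Δl = 12.17; W sinα = 50.9
Slice 5: Δl = 3.2/cos39.7° = 4.159 m; N'_5 = 91·cos39.7° = 70.0; c'Δl = 19.55; W sinα = 58.1
Σc'Δl = 61.2 kN/m; ΣN' = 436.2 kN/m; ΣW sinα = 118.0 kN/m
Resisting = 61.2 + 436.2·tan28.1° = 61.2 + 232.9 = 294.2 kN/m
FS = 294.2 / 118.0 = 2.493

FS = 2.49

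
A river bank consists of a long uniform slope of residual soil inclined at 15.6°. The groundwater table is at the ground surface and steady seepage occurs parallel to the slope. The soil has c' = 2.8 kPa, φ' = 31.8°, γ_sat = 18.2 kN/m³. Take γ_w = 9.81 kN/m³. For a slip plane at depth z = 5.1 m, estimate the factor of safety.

FS = 1.14

With seepage parallel to the slope and the water table at the surface, the effective normal stress on the slip plane uses the buoyant unit weight γ' = γ_sat − γ_w while the driving shear stress uses γ_sat:
FS = [c' + γ' z cos²β tanφ'] / [γ_sat z sinβ cosβ]
γ' = 18.2 − 9.81 = 8.39 kN/m³
Numerator = 2.8 + 8.39·5.1·cos²15.6°·tan31.8° = 2.8 + 8.39·5.1·0.9277·0.6200 = 27.412 kPa
Denominator = 18.2·5.1·sin15.6°·cos15.6° = 18.2·5.1·0.2689·0.9632 = 24.042 kPa
FS = 27.412 / 24.042 = 1.140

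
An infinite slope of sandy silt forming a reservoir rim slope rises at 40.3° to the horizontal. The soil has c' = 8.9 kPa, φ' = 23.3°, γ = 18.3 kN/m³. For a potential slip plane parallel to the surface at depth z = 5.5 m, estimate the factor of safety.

FS = 0.69

For an infinite slope with a slip plane parallel to the surface (no pore pressure): FS = [c' + γz cos²β tanφ'] / [γz sinβ cosβ].
γz = 18.3·5.5 = 100.65 kN/m²
Numerator = 8.9 + 100.65·cos²40.3°·tan23.3° = 8.9 + 100.65·0.5817·0.4307 = 34.113 kPa
Denominator = 100.65·sin40.3°·cos40.3° = 100.65·0.6468·0.7627 = 49.649 kPa
FS = 34.113 / 49.649 = 0.687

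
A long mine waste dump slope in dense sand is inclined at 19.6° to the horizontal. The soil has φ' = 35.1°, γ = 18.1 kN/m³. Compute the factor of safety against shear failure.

FS = 1.97

For a dry cohesionless infinite slope the factor of safety is FS = tanφ' / tanβ.
FS = tan35.1° / tan19.6° = 0.7028 / 0.3561 = 1.974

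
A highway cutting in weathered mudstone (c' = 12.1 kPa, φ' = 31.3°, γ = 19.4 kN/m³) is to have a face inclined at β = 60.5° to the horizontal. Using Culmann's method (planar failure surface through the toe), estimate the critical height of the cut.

Culmann's analysis gives the critical failure plane at α_cr = (β + φ')/2 = (60.5 + 31.3)/2 = 45.9°, and the critical height
H_c = (4c'/γ) · sinβ cosφ' / [1 − cos(β − φ')]
    = (4·12.1/19.4) · sin60.5°·cos31.3° / [1 − cos(29.2°)]
    = 2.495 · 0.8704·0.8545 / [1 − 0.8729]
    = 2.495 · 0.7437 / 0.1271
    = 14.60 m

H_c = 14.60 m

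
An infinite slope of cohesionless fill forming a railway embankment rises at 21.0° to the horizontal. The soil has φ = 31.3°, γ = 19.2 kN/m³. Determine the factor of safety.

For a dry cohesionless infinite slope the factor of safety is FS = tanφ / tanβ.
FS = tan31.3° / tan21.0° = 0.6080 / 0.3839 = 1.584

FS = 1.58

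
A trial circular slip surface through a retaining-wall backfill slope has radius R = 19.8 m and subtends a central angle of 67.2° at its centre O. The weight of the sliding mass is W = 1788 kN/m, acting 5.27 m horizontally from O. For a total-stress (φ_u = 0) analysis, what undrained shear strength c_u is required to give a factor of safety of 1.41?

c_u = 28.9 kPa

FS = c_u·L_a·R / (W·d), so c_u = FS·W·d / (L_a·R).
Arc length L_a = R·θ = 19.8·(67.2°·π/180) = 19.8·1.1729 = 23.22 m
c_u = 1.41·1788·5.27 / (23.22·19.8) = 13286.1 / 459.81 = 28.89 kPa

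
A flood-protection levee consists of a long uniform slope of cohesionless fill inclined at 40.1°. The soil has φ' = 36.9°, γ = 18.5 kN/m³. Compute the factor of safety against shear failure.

For a dry cohesionless infinite slope the factor of safety is FS = tanφ' / tanβ.
FS = tan36.9° / tan40.1° = 0.7508 / 0.8421 = 0.892

FS = 0.89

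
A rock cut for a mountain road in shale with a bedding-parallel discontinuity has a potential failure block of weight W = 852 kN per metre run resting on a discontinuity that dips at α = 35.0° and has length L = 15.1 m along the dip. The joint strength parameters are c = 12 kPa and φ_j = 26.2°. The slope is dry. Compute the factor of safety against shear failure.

Resolving the block weight along and normal to the plane and applying the Mohr–Coulomb strength on the joint:
N' = W cosα = 852·cos35.0° = 697.9 kN/m
Driving force T = W sinα = 852·sin35.0° = 488.7 kN/m
Resisting force R = c·L + N'·tanφ_j = 12·15.1 + 697.9·tan26.2° = 181.2 + 343.4 = 524.6 kN/m
FS = R / T = 524.6 / 488.7 = 1.074

FS = 1.07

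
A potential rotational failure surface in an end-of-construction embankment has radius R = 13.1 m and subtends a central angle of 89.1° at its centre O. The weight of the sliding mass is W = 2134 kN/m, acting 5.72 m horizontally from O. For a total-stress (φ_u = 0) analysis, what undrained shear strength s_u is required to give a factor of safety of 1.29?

FS = s_u·L_a·R / (W·d), so s_u = FS·W·d / (L_a·R).
Arc length L_a = R·θ = 13.1·(89.1°·π/180) = 13.1·1.5551 = 20.37 m
s_u = 1.29·2134·5.72 / (20.37·13.1) = 15746.4 / 266.87 = 59.00 kPa

s_u = 59.0 kPa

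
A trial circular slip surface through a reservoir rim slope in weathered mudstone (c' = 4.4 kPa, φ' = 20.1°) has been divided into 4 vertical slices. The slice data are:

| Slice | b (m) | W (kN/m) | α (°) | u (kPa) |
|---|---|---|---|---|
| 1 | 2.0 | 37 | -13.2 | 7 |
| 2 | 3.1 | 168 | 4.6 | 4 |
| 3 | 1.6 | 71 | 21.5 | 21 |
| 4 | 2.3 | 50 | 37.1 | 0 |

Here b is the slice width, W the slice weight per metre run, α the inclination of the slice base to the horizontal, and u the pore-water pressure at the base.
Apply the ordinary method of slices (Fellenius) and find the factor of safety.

Ordinary method of slices: FS = Σ[c'·Δl_i + (W_i cosα_i − u_i·Δl_i)·tanφ'] / Σ W_i sinα_i, with Δl_i = b_i / cosα_i.
Slice 1: Δl = 2.0/cos(-13.2°) = 2.054 m; N'_1 = 37·cos(-13.2°) − 7·2.054 = 21.6; c'Δl = 9.04; W sinα = -8.4
Slice 2: Δl = 3.1/cos4.6° = 3.110 m; N'_2 = 168·cos4.6° − 4·3.110 = 155.0; c'Δl = 13.68; W sinα = 13.5
Slice 3: Δl = 1.6/cos21.5° = 1.720 m; N'_3 = 71·cos21.5° − 21·1.720 = 29.9; c'Δl = 7.57; W sinα = 26.0
Slice 4: Δl = 2.3/cos37.1° = 2.884 m; N'_4 = 50·cos37.1° − 0·2.884 = 39.9; c'Δl = 12.69; W sinα = 30.2
Σc'Δl = 43.0 kN/m; ΣN' = 246.5 kN/m; ΣW sinα = 61.2 kN/m
Resisting = 43.0 + 246.5·tan20.1° = 43.0 + 90.2 = 133.2 kN/m
FS = 133.2 / 61.2 = 2.176

FS = 2.18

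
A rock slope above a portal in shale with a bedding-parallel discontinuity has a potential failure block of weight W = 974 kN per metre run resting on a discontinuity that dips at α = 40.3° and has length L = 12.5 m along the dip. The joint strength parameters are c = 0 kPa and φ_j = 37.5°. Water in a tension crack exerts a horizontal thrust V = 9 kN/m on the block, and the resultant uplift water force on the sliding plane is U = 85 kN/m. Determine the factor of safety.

FS = 0.79

Resolving the block weight along and normal to the plane and applying the Mohr–Coulomb strength on the joint:
N' = W cosα − U − V sinα = 974·cos40.3° − 85 − 9·sin40.3° = 652.0 kN/m
Driving force T = W sinα + V cosα = 974·sin40.3° + 9·cos40.3° = 636.8 kN/m
Resisting force R = c·L + N'·tanφ_j = 0·12.5 + 652.0·tan37.5° = 0.0 + 500.3 = 500.3 kN/m
FS = R / T = 500.3 / 636.8 = 0.786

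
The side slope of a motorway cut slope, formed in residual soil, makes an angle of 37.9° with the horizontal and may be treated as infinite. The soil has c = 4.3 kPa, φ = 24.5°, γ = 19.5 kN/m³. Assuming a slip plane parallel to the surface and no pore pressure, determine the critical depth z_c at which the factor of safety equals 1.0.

Setting FS = 1.00 in FS = [c + γz cos²β tanφ] / [γz sinβ cosβ] and solving for z:
z = c / [γ cosβ (FS·sinβ − cosβ·tanφ)]
  = 4.3 / [19.5·cos37.9°·(1.00·sin37.9° − cos37.9°·tan24.5°)]
  = 4.3 / [19.5·0.7891·(1.00·0.6143 − 0.7891·0.4557)]
  = 4.3 / 3.9188 = 1.097 m

z_c = 1.10 m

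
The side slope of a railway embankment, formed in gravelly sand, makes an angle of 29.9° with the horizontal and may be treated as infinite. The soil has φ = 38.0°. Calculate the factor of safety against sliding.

FS = 1.36

For a dry cohesionless infinite slope the factor of safety is FS = tanφ / tanβ.
FS = tan38.0° / tan29.9° = 0.7813 / 0.5750 = 1.359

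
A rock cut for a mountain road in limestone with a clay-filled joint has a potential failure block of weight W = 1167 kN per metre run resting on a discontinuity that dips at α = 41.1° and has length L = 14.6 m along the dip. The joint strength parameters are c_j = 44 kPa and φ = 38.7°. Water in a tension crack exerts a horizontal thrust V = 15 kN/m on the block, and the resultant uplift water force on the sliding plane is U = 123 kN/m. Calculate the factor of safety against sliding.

Resolving the block weight along and normal to the plane and applying the Mohr–Coulomb strength on the joint:
N' = W cosα − U − V sinα = 1167·cos41.1° − 123 − 15·sin41.1° = 746.5 kN/m
Driving force T = W sinα + V cosα = 1167·sin41.1° + 15·cos41.1° = 778.5 kN/m
Resisting force R = c_j·L + N'·tanφ = 44·14.6 + 746.5·tan38.7° = 642.4 + 598.1 = 1240.5 kN/m
FS = R / T = 1240.5 / 778.5 = 1.594

FS = 1.59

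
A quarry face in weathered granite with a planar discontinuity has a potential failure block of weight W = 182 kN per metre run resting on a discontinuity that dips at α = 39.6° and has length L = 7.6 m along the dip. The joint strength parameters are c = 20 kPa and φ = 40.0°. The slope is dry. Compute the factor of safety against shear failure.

Resolving the block weight along and normal to the plane and applying the Mohr–Coulomb strength on the joint:
N' = W cosα = 182·cos39.6° = 140.2 kN/m
Driving force T = W sinα = 182·sin39.6° = 116.0 kN/m
Resisting force R = c·L + N'·tanφ = 20·7.6 + 140.2·tan40.0° = 152.0 + 117.7 = 269.7 kN/m
FS = R / T = 269.7 / 116.0 = 2.325

FS = 2.32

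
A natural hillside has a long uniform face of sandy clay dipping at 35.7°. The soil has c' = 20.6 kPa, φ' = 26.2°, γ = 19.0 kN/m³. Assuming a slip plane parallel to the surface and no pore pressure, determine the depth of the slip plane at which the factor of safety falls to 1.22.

z = 4.27 m

Setting FS = 1.22 in FS = [c' + γz cos²β tanφ'] / [γz sinβ cosβ] and solving for z:
z = c' / [γ cosβ (FS·sinβ − cosβ·tanφ')]
  = 20.6 / [19.0·cos35.7°·(1.22·sin35.7° − cos35.7°·tan26.2°)]
  = 20.6 / [19.0·0.8121·(1.22·0.5835 − 0.8121·0.4921)]
  = 20.6 / 4.8191 = 4.275 m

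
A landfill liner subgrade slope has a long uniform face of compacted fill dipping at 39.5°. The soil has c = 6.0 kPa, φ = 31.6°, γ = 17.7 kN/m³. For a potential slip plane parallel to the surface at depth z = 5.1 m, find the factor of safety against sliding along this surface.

For an infinite slope with a slip plane parallel to the surface (no pore pressure): FS = [c + γz cos²β tanφ] / [γz sinβ cosβ].
γz = 17.7·5.1 = 90.27 kN/m²
Numerator = 6.0 + 90.27·cos²39.5°·tan31.6° = 6.0 + 90.27·0.5954·0.6152 = 39.065 kPa
Denominator = 90.27·sin39.5°·cos39.5° = 90.27·0.6361·0.7716 = 44.306 kPa
FS = 39.065 / 44.306 = 0.882

FS = 0.88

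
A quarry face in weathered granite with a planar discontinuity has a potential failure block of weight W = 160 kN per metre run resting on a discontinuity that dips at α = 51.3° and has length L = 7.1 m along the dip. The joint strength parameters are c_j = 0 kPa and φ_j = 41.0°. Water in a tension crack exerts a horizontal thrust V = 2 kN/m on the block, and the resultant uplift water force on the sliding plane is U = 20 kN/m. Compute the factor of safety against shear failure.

Resolving the block weight along and normal to the plane and applying the Mohr–Coulomb strength on the joint:
N' = W cosα − U − V sinα = 160·cos51.3° − 20 − 2·sin51.3° = 78.5 kN/m
Driving force T = W sinα + V cosα = 160·sin51.3° + 2·cos51.3° = 126.1 kN/m
Resisting force R = c_j·L + N'·tanφ_j = 0·7.1 + 78.5·tan41.0° = 0.0 + 68.2 = 68.2 kN/m
FS = R / T = 68.2 / 126.1 = 0.541

FS = 0.54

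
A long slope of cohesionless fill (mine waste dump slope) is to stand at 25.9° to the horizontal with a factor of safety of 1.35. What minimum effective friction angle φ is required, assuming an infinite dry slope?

φ = 33.2°

FS = tanφ/tanβ ⇒ tanφ = FS · tanβ = 1.35 · tan25.9° = 0.6555
φ = arctan(0.6555) = 33.25°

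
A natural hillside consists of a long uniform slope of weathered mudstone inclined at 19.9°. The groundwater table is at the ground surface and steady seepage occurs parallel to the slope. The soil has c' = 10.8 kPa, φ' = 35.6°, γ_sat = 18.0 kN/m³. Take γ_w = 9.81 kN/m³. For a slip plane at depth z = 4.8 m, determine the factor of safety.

With seepage parallel to the slope and the water table at the surface, the effective normal stress on the slip plane uses the buoyant unit weight γ' = γ_sat − γ_w while the driving shear stress uses γ_sat:
FS = [c' + γ' z cos²β tanφ'] / [γ_sat z sinβ cosβ]
γ' = 18.0 − 9.81 = 8.19 kN/m³
Numerator = 10.8 + 8.19·4.8·cos²19.9°·tan35.6° = 10.8 + 8.19·4.8·0.8841·0.7159 = 35.684 kPa
Denominator = 18.0·4.8·sin19.9°·cos19.9° = 18.0·4.8·0.3404·0.9403 = 27.653 kPa
FS = 35.684 / 27.653 = 1.290

FS = 1.29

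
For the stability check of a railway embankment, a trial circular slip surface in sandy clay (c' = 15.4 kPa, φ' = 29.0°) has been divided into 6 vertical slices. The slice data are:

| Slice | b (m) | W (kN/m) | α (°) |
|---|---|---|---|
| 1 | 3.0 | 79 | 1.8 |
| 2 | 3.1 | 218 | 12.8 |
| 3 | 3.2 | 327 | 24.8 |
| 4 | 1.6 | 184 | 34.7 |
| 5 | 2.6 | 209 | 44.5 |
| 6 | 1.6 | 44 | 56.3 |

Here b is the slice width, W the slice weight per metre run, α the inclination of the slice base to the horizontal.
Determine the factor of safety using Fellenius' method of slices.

Ordinary method of slices: FS = Σ[c'·Δl_i + (W_i cosα_i)·tanφ'] / Σ W_i sinα_i, with Δl_i = b_i / cosα_i.
Slice 1: Δl = 3.0/cos1.8° = 3.001 m; N'_1 = 79·cos1.8° = 79.0; c'Δl = 46.22; W sinα = 2.5
Slice 2: Δl = 3.1/cos12.8° = 3.179 m; N'_2 = 218·cos12.8° = 212.6; c'Δl = 48.96; W sinα = 48.3
Slice 3: Δl = 3.2/cos24.8° = 3.525 m; N'_3 = 327·cos24.8° = 296.8; c'Δl = 54.29; W sinα = 137.2
Slice 4: Δl = 1.6/cos34.7° = 1.946 m; N'_4 = 184·cos34.7° = 151.3; c'Δl = 29.97; W sinα = 104.7
Slice 5: Δl = 2.6/cos44.5° = 3.645 m; N'_5 = 209·cos44.5° = 149.1; c'Δl = 56.14; W sinα = 146.5
Slice 6: Δl = 1.6/cos56.3° = 2.884 m; N'_6 = 44·cos56.3° = 24.4; c'Δl = 44.41; W sinα = 36.6
Σc'Δl = 280.0 kN/m; ΣN' = 913.1 kN/m; ΣW sinα = 475.8 kN/m
Resisting = 280.0 + 913.1·tan29.0° = 280.0 + 506.2 = 786.1 kN/m
FS = 786.1 / 475.8 = 1.652

FS = 1.65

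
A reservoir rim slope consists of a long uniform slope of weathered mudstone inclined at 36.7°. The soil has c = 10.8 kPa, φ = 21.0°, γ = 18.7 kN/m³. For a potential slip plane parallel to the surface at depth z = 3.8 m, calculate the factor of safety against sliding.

For an infinite slope with a slip plane parallel to the surface (no pore pressure): FS = [c + γz cos²β tanφ] / [γz sinβ cosβ].
γz = 18.7·3.8 = 71.06 kN/m²
Numerator = 10.8 + 71.06·cos²36.7°·tan21.0° = 10.8 + 71.06·0.6428·0.3839 = 28.335 kPa
Denominator = 71.06·sin36.7°·cos36.7° = 71.06·0.5976·0.8018 = 34.049 kPa
FS = 28.335 / 34.049 = 0.832

FS = 0.83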